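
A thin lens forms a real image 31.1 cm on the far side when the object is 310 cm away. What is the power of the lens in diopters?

P = +3.54 D

d_i = +31.1 cm.
1/f = 1/d_o + 1/d_i = 1/(310) + 1/(31.1) = 0.03538 cm⁻¹.
f = 28.26 cm = 0.2826 m, so P = 1/f = +3.54 D.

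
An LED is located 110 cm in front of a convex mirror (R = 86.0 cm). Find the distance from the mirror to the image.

30.9 cm

f = R/2 = 86.0/2 = 43.00 cm; for a convex mirror, f = -43.00 cm.
Mirror equation: 1/s_i = 1/f − 1/s_o = 1/(-43.00) − 1/(110) = -0.02326 − 0.009091 = -0.03235, so s_i = -30.9 cm.
The image is virtual, upright and reduced, behind the mirror.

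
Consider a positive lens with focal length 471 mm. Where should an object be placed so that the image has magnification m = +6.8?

402 mm

m = −d_i/d_o ⇒ d_i = −m·d_o.
1/f = 1/d_o + 1/d_i = 1/d_o − 1/(m·d_o) = (1 − 1/m)/d_o, so d_o = f(1 − 1/m) = (471.0)(1 − 1/(+6.8)) = 402 mm.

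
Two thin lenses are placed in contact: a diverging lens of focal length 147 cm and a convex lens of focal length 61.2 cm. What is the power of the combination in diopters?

P = +0.954 D

P₁ = 1/f₁ = 1/(-1.47 m) = -0.6803 D; P₂ = 1/f₂ = 1/(0.612 m) = +1.634 D.
For thin lenses in contact, P = P₁ + P₂ = (-0.6803) + (+1.634) = +0.954 D.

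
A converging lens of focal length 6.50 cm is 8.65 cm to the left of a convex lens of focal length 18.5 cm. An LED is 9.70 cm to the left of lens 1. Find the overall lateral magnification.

Lens 1: 1/d_i1 = 1/(6.50) − 1/(9.70) = 0.05075, so d_i1 = 19.70 cm; m₁ = −d_i1/d_o1 = -2.031.
d_o2 = 8.65 − (19.70) = -11.05 cm (virtual object).
Lens 2: 1/d_i2 = 1/(18.5) − 1/(-11.05) = 0.1446, so d_i2 = 6.918 cm; m₂ = −d_i2/d_o2 = +0.6261.
m = m₁·m₂ = (-2.031)(+0.6261) = -1.27.

m = -1.27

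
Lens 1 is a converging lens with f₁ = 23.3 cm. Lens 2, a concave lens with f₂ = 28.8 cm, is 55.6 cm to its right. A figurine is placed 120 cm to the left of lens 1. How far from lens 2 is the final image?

13.9 cm

Lens 1: 1/d_i1 = 1/f₁ − 1/d_o1 = 1/(23.3) − 1/(120) = 0.03459, so d_i1 = 28.91 cm.
The intermediate image is 28.91 cm to the right of lens 1, which is 55.6 − (28.91) = 26.69 cm to the left of lens 2, so d_o2 = +26.69 cm.
Lens 2 is diverging, so f₂ = −28.8 cm.
Lens 2: 1/d_i2 = 1/f₂ − 1/d_o2 = 1/(-28.8) − 1/(26.69) = -0.07219, so d_i2 = -13.9 cm.
The final image is virtual, 13.9 cm to the left of lens 2 (overall magnification ≈ -0.13).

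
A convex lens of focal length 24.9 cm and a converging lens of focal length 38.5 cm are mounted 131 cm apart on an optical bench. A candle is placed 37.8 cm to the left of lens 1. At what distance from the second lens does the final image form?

114 cm

Lens 1: 1/d_i1 = 1/f₁ − 1/d_o1 = 1/(24.9) − 1/(37.8) = 0.01371, so d_i1 = 72.96 cm.
The intermediate image is 72.96 cm to the right of lens 1, which is 131 − (72.96) = 58.04 cm to the left of lens 2, so d_o2 = +58.04 cm.
Lens 2: 1/d_i2 = 1/f₂ − 1/d_o2 = 1/(38.5) − 1/(58.04) = 0.008745, so d_i2 = 114 cm.
The final image is real, 114 cm to the right of lens 2 (overall magnification ≈ 3.8).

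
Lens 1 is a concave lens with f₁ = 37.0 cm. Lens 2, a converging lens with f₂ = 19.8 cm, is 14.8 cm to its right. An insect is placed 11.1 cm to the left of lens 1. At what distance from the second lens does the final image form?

131 cm

Lens 1 is diverging, so f₁ = −37.0 cm.
Lens 1: 1/d_i1 = 1/f₁ − 1/d_o1 = 1/(-37.0) − 1/(11.1) = -0.1171, so d_i1 = -8.538 cm.
The intermediate image is 8.538 cm to the left of lens 1 (virtual), which is 14.8 − (-8.538) = 23.34 cm to the left of lens 2, so d_o2 = +23.34 cm.
Lens 2: 1/d_i2 = 1/f₂ − 1/d_o2 = 1/(19.8) − 1/(23.34) = 0.007660, so d_i2 = 131 cm.
The final image is real, 131 cm to the right of lens 2 (overall magnification ≈ -4.3).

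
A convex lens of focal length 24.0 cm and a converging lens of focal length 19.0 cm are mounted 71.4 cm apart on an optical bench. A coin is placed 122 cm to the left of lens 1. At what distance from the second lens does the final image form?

Lens 1: 1/d_i1 = 1/f₁ − 1/d_o1 = 1/(24.0) − 1/(122) = 0.03347, so d_i1 = 29.88 cm.
The intermediate image is 29.88 cm to the right of lens 1, which is 71.4 − (29.88) = 41.52 cm to the left of lens 2, so d_o2 = +41.52 cm.
Lens 2: 1/d_i2 = 1/f₂ − 1/d_o2 = 1/(19.0) − 1/(41.52) = 0.02855, so d_i2 = 35.0 cm.
The final image is real, 35.0 cm to the right of lens 2 (overall magnification ≈ 0.21).

35.0 cm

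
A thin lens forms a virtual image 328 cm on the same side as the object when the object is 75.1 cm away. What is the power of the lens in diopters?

P = +1.03 D

Virtual image ⇒ d_i = −328 cm.
1/f = 1/d_o + 1/d_i = 1/(75.1) + 1/(-328) = 0.01027 cm⁻¹.
f = 97.40 cm = 0.9740 m, so P = 1/f = +1.03 D.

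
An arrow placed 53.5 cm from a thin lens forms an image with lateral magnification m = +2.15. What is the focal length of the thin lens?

m = −d_i/d_o ⇒ d_i = −m·d_o = −(+2.15)·(53.5) = -115.0 cm.
1/f = 1/d_o + 1/d_i = 1/(53.5) + 1/(-115.0) = 0.009996, so f = 100 cm.
Since f is positive, the thin lens is converging.

f = 100 cm (converging)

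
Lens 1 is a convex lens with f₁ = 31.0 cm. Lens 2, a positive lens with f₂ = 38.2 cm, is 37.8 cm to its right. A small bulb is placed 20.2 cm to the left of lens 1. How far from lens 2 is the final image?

Lens 1: 1/d_i1 = 1/f₁ − 1/d_o1 = 1/(31.0) − 1/(20.2) = -0.01725, so d_i1 = -57.98 cm.
The intermediate image is 57.98 cm to the left of lens 1 (virtual), which is 37.8 − (-57.98) = 95.78 cm to the left of lens 2, so d_o2 = +95.78 cm.
Lens 2: 1/d_i2 = 1/f₂ − 1/d_o2 = 1/(38.2) − 1/(95.78) = 0.01574, so d_i2 = 63.5 cm.
The final image is real, 63.5 cm to the right of lens 2 (overall magnification ≈ -1.9).

63.5 cm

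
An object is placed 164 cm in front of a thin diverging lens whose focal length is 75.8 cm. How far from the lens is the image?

51.8 cm

For a diverging lens, f = -75.8 cm.
Thin-lens equation: 1/s_i = 1/f − 1/s_o = 1/(-75.80) − 1/(164) = -0.01319 − 0.006098 = -0.01929, so s_i = -51.8 cm.
The image is virtual, upright and reduced, on the same side as the object.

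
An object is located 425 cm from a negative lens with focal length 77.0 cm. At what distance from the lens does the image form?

For a negative lens, f = -77.0 cm.
Lens equation: 1/s_i = 1/f − 1/s_o = 1/(-77.00) − 1/(425) = -0.01299 − 0.002353 = -0.01534, so s_i = -65.2 cm.
The image is virtual, upright and reduced, on the same side as the object.

65.2 cm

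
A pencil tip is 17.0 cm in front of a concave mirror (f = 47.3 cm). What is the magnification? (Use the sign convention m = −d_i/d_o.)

1/d_i = 1/f − 1/d_o = 1/(47.30) − 1/(17.0) = -0.03768, so d_i = -26.54 cm.
m = −d_i/d_o = −(-26.54)/(17.0) = +1.56.
The image is virtual, upright and enlarged, behind the mirror.

m = +1.56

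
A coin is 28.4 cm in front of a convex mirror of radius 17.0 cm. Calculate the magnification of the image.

m = +0.230

f = R/2 = 17.0/2 = 8.500 cm; for a convex mirror, f = -8.500 cm.
1/d_i = 1/f − 1/d_o = 1/(-8.500) − 1/(28.4) = -0.1529, so d_i = -6.542 cm.
m = −d_i/d_o = −(-6.542)/(28.4) = +0.230.
The image is virtual, upright and reduced, behind the mirror.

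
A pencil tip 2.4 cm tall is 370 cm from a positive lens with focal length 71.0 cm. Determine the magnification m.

1/d_i = 1/f − 1/d_o = 1/(71.00) − 1/(370) = 0.01138, so d_i = 87.86 cm.
m = −d_i/d_o = −(87.86)/(370) = -0.237.
The image is real, inverted and reduced, on the far side of the lens.

m = -0.237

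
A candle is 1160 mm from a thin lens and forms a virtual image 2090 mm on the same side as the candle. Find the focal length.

Virtual image ⇒ d_i = −2090 mm.
1/f = 1/d_o + 1/d_i = 1/(1160) + 1/(-2090) = 0.0003836, so f = 2610 mm.
Since f is positive, the thin lens is converging.

f = 2610 mm (converging)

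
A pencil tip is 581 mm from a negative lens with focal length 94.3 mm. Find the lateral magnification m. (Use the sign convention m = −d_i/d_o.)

m = +0.140

For a negative lens, f = -94.3 mm.
1/d_i = 1/f − 1/d_o = 1/(-94.30) − 1/(581) = -0.01233, so d_i = -81.13 mm.
m = −d_i/d_o = −(-81.13)/(581) = +0.140.
The image is virtual, upright and reduced, on the same side as the object.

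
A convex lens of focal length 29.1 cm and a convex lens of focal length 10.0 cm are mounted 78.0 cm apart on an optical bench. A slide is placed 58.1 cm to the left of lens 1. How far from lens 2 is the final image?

20.3 cm

Lens 1: 1/d_i1 = 1/f₁ − 1/d_o1 = 1/(29.1) − 1/(58.1) = 0.01715, so d_i1 = 58.30 cm.
The intermediate image is 58.30 cm to the right of lens 1, which is 78.0 − (58.30) = 19.70 cm to the left of lens 2, so d_o2 = +19.70 cm.
Lens 2: 1/d_i2 = 1/f₂ − 1/d_o2 = 1/(10.0) − 1/(19.70) = 0.04924, so d_i2 = 20.3 cm.
The final image is real, 20.3 cm to the right of lens 2 (overall magnification ≈ 1.0).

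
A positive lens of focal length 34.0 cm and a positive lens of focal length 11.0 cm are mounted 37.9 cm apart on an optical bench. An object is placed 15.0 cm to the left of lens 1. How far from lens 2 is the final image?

Lens 1: 1/d_i1 = 1/f₁ − 1/d_o1 = 1/(34.0) − 1/(15.0) = -0.03725, so d_i1 = -26.84 cm.
The intermediate image is 26.84 cm to the left of lens 1 (virtual), which is 37.9 − (-26.84) = 64.74 cm to the left of lens 2, so d_o2 = +64.74 cm.
Lens 2: 1/d_i2 = 1/f₂ − 1/d_o2 = 1/(11.0) − 1/(64.74) = 0.07546, so d_i2 = 13.3 cm.
The final image is real, 13.3 cm to the right of lens 2 (overall magnification ≈ -0.37).

13.3 cm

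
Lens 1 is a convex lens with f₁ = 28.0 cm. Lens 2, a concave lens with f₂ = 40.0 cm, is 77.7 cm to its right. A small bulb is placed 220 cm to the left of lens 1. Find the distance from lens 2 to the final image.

21.3 cm

Lens 1: 1/d_i1 = 1/f₁ − 1/d_o1 = 1/(28.0) − 1/(220) = 0.03117, so d_i1 = 32.08 cm.
The intermediate image is 32.08 cm to the right of lens 1, which is 77.7 − (32.08) = 45.62 cm to the left of lens 2, so d_o2 = +45.62 cm.
Lens 2 is diverging, so f₂ = −40.0 cm.
Lens 2: 1/d_i2 = 1/f₂ − 1/d_o2 = 1/(-40.0) − 1/(45.62) = -0.04692, so d_i2 = -21.3 cm.
The final image is virtual, 21.3 cm to the left of lens 2 (overall magnification ≈ -0.068).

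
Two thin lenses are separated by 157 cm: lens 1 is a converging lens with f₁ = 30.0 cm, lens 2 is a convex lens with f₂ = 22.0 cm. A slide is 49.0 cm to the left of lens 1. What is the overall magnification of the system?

Lens 1: 1/d_i1 = 1/(30.0) − 1/(49.0) = 0.01293, so d_i1 = 77.37 cm; m₁ = −d_i1/d_o1 = -1.579.
d_o2 = 157 − (77.37) = 79.63 cm.
Lens 2: 1/d_i2 = 1/(22.0) − 1/(79.63) = 0.03290, so d_i2 = 30.40 cm; m₂ = −d_i2/d_o2 = -0.3817.
m = m₁·m₂ = (-1.579)(-0.3817) = +0.603.

m = +0.603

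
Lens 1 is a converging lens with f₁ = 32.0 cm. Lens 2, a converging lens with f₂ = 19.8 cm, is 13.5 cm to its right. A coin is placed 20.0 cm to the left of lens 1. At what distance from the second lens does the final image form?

Lens 1: 1/d_i1 = 1/f₁ − 1/d_o1 = 1/(32.0) − 1/(20.0) = -0.01875, so d_i1 = -53.33 cm.
The intermediate image is 53.33 cm to the left of lens 1 (virtual), which is 13.5 − (-53.33) = 66.83 cm to the left of lens 2, so d_o2 = +66.83 cm.
Lens 2: 1/d_i2 = 1/f₂ − 1/d_o2 = 1/(19.8) − 1/(66.83) = 0.03554, so d_i2 = 28.1 cm.
The final image is real, 28.1 cm to the right of lens 2 (overall magnification ≈ -1.1).

28.1 cm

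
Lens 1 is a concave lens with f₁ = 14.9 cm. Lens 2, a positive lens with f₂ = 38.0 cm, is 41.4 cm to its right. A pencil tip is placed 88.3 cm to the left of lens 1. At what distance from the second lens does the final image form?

Lens 1 is diverging, so f₁ = −14.9 cm.
Lens 1: 1/d_i1 = 1/f₁ − 1/d_o1 = 1/(-14.9) − 1/(88.3) = -0.07844, so d_i1 = -12.75 cm.
The intermediate image is 12.75 cm to the left of lens 1 (virtual), which is 41.4 − (-12.75) = 54.15 cm to the left of lens 2, so d_o2 = +54.15 cm.
Lens 2: 1/d_i2 = 1/f₂ − 1/d_o2 = 1/(38.0) − 1/(54.15) = 0.007849, so d_i2 = 127 cm.
The final image is real, 127 cm to the right of lens 2 (overall magnification ≈ -0.34).

127 cm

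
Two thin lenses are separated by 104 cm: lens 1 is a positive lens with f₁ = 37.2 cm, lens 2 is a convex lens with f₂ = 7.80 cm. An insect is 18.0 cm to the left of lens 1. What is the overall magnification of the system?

Lens 1: 1/d_i1 = 1/(37.2) − 1/(18.0) = -0.02867, so d_i1 = -34.87 cm; m₁ = −d_i1/d_o1 = +1.937.
d_o2 = 104 − (-34.87) = 138.9 cm.
Lens 2: 1/d_i2 = 1/(7.80) − 1/(138.9) = 0.1210, so d_i2 = 8.264 cm; m₂ = −d_i2/d_o2 = -0.05950.
m = m₁·m₂ = (+1.937)(-0.05950) = -0.115.

m = -0.115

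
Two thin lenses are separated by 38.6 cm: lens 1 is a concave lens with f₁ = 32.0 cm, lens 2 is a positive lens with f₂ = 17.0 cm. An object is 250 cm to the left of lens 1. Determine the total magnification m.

f₁ = −32.0 cm (diverging).
Lens 1: 1/d_i1 = 1/(-32.0) − 1/(250) = -0.03525, so d_i1 = -28.37 cm; m₁ = −d_i1/d_o1 = +0.1135.
d_o2 = 38.6 − (-28.37) = 66.97 cm.
Lens 2: 1/d_i2 = 1/(17.0) − 1/(66.97) = 0.04389, so d_i2 = 22.78 cm; m₂ = −d_i2/d_o2 = -0.3402.
m = m₁·m₂ = (+0.1135)(-0.3402) = -0.0386.

m = -0.0386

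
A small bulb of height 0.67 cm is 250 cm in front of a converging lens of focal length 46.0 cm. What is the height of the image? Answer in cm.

1/d_i = 1/f − 1/d_o = 1/(46.00) − 1/(250) = 0.01774, so d_i = 56.37 cm.
m = −d_i/d_o = -0.2255.
|h_i| = |m|·h_o = 0.2255 × 0.67 = 0.151 cm. The image is real, inverted and reduced, on the far side of the lens.

0.151 cm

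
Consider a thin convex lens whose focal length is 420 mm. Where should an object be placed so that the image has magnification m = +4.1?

m = −d_i/d_o ⇒ d_i = −m·d_o.
1/f = 1/d_o + 1/d_i = 1/d_o − 1/(m·d_o) = (1 − 1/m)/d_o, so d_o = f(1 − 1/m) = (420.0)(1 − 1/(+4.1)) = 318 mm.

318 mm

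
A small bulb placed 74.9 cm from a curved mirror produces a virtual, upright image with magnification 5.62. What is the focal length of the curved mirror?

f = 91.1 cm (concave)

m = −d_i/d_o ⇒ d_i = −m·d_o = −(+5.62)·(74.9) = -420.9 cm.
1/f = 1/d_o + 1/d_i = 1/(74.9) + 1/(-420.9) = 0.01098, so f = 91.1 cm.
Since f is positive, the curved mirror is concave.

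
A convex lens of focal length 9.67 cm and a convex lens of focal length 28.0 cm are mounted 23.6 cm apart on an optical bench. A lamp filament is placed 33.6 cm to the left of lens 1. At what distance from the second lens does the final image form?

Lens 1: 1/d_i1 = 1/f₁ − 1/d_o1 = 1/(9.67) − 1/(33.6) = 0.07365, so d_i1 = 13.58 cm.
The intermediate image is 13.58 cm to the right of lens 1, which is 23.6 − (13.58) = 10.02 cm to the left of lens 2, so d_o2 = +10.02 cm.
Lens 2: 1/d_i2 = 1/f₂ − 1/d_o2 = 1/(28.0) − 1/(10.02) = -0.06409, so d_i2 = -15.6 cm.
The final image is virtual, 15.6 cm to the left of lens 2 (overall magnification ≈ -0.63).

15.6 cm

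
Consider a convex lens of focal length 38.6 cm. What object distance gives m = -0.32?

159 cm

m = −d_i/d_o ⇒ d_i = −m·d_o.
1/f = 1/d_o + 1/d_i = 1/d_o − 1/(m·d_o) = (1 − 1/m)/d_o, so d_o = f(1 − 1/m) = (38.60)(1 − 1/(-0.32)) = 159 cm.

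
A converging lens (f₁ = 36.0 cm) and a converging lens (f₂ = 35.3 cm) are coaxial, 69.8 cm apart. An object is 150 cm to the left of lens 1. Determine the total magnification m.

m = -0.866

Lens 1: 1/d_i1 = 1/(36.0) − 1/(150) = 0.02111, so d_i1 = 47.37 cm; m₁ = −d_i1/d_o1 = -0.3158.
d_o2 = 69.8 − (47.37) = 22.43 cm.
Lens 2: 1/d_i2 = 1/(35.3) − 1/(22.43) = -0.01625, so d_i2 = -61.52 cm; m₂ = −d_i2/d_o2 = +2.743.
m = m₁·m₂ = (-0.3158)(+2.743) = -0.866.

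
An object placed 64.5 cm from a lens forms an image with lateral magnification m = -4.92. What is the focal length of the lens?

m = −d_i/d_o ⇒ d_i = −m·d_o = −(-4.92)·(64.5) = 317.3 cm.
1/f = 1/d_o + 1/d_i = 1/(64.5) + 1/(317.3) = 0.01866, so f = 53.6 cm.
Since f is positive, the lens is converging.

f = 53.6 cm (converging)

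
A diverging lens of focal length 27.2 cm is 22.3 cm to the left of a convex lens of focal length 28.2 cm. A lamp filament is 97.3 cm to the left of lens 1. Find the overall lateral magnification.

f₁ = −27.2 cm (diverging).
Lens 1: 1/d_i1 = 1/(-27.2) − 1/(97.3) = -0.04704, so d_i1 = -21.26 cm; m₁ = −d_i1/d_o1 = +0.2185.
d_o2 = 22.3 − (-21.26) = 43.56 cm.
Lens 2: 1/d_i2 = 1/(28.2) − 1/(43.56) = 0.01250, so d_i2 = 79.97 cm; m₂ = −d_i2/d_o2 = -1.836.
m = m₁·m₂ = (+0.2185)(-1.836) = -0.401.

m = -0.401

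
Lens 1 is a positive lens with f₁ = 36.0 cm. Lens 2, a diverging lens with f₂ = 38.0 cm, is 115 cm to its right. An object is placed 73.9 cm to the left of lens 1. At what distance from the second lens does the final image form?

20.6 cm

Lens 1: 1/d_i1 = 1/f₁ − 1/d_o1 = 1/(36.0) − 1/(73.9) = 0.01425, so d_i1 = 70.20 cm.
The intermediate image is 70.20 cm to the right of lens 1, which is 115 − (70.20) = 44.80 cm to the left of lens 2, so d_o2 = +44.80 cm.
Lens 2 is diverging, so f₂ = −38.0 cm.
Lens 2: 1/d_i2 = 1/f₂ − 1/d_o2 = 1/(-38.0) − 1/(44.80) = -0.04864, so d_i2 = -20.6 cm.
The final image is virtual, 20.6 cm to the left of lens 2 (overall magnification ≈ -0.44).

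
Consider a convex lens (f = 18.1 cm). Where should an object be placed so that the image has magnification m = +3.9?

13.5 cm

m = −d_i/d_o ⇒ d_i = −m·d_o.
1/f = 1/d_o + 1/d_i = 1/d_o − 1/(m·d_o) = (1 − 1/m)/d_o, so d_o = f(1 − 1/m) = (18.10)(1 − 1/(+3.9)) = 13.5 cm.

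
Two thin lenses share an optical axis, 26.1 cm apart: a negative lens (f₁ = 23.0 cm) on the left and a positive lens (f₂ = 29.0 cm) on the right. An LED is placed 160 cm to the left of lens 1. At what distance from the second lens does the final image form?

77.9 cm

Lens 1 is diverging, so f₁ = −23.0 cm.
Lens 1: 1/d_i1 = 1/f₁ − 1/d_o1 = 1/(-23.0) − 1/(160) = -0.04973, so d_i1 = -20.11 cm.
The intermediate image is 20.11 cm to the left of lens 1 (virtual), which is 26.1 − (-20.11) = 46.21 cm to the left of lens 2, so d_o2 = +46.21 cm.
Lens 2: 1/d_i2 = 1/f₂ − 1/d_o2 = 1/(29.0) − 1/(46.21) = 0.01284, so d_i2 = 77.9 cm.
The final image is real, 77.9 cm to the right of lens 2 (overall magnification ≈ -0.21).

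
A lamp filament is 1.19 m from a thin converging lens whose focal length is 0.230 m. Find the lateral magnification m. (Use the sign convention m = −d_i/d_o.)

1/d_i = 1/f − 1/d_o = 1/(0.2300) − 1/(1.19) = 3.507, so d_i = 0.2851 m.
m = −d_i/d_o = −(0.2851)/(1.19) = -0.240.
The image is real, inverted and reduced, on the far side of the lens.

m = -0.240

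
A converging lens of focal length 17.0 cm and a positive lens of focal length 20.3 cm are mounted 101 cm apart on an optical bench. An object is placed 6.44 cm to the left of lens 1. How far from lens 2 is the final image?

Lens 1: 1/d_i1 = 1/f₁ − 1/d_o1 = 1/(17.0) − 1/(6.44) = -0.09646, so d_i1 = -10.37 cm.
The intermediate image is 10.37 cm to the left of lens 1 (virtual), which is 101 − (-10.37) = 111.4 cm to the left of lens 2, so d_o2 = +111.4 cm.
Lens 2: 1/d_i2 = 1/f₂ − 1/d_o2 = 1/(20.3) − 1/(111.4) = 0.04028, so d_i2 = 24.8 cm.
The final image is real, 24.8 cm to the right of lens 2 (overall magnification ≈ -0.36).

24.8 cm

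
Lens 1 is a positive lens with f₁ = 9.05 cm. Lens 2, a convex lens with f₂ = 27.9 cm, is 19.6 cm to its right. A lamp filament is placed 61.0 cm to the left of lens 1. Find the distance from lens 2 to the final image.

Lens 1: 1/d_i1 = 1/f₁ − 1/d_o1 = 1/(9.05) − 1/(61.0) = 0.09410, so d_i1 = 10.63 cm.
The intermediate image is 10.63 cm to the right of lens 1, which is 19.6 − (10.63) = 8.970 cm to the left of lens 2, so d_o2 = +8.970 cm.
Lens 2: 1/d_i2 = 1/f₂ − 1/d_o2 = 1/(27.9) − 1/(8.970) = -0.07564, so d_i2 = -13.2 cm.
The final image is virtual, 13.2 cm to the left of lens 2 (overall magnification ≈ -0.26).

13.2 cm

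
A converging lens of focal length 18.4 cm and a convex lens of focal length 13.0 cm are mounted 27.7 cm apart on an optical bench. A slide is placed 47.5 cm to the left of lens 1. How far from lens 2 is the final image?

1.98 cm

Lens 1: 1/d_i1 = 1/f₁ − 1/d_o1 = 1/(18.4) − 1/(47.5) = 0.03330, so d_i1 = 30.03 cm.
The intermediate image is 30.03 cm to the right of lens 1, which lies 2.330 cm to the right of lens 2 — a virtual object — so d_o2 = −2.330 cm.
Lens 2: 1/d_i2 = 1/f₂ − 1/d_o2 = 1/(13.0) − 1/(-2.330) = 0.5061, so d_i2 = 1.98 cm.
The final image is real, 1.98 cm to the right of lens 2 (overall magnification ≈ -0.54).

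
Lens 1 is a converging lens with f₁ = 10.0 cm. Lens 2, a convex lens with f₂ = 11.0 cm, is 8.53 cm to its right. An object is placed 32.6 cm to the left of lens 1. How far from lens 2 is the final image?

3.84 cm

Lens 1: 1/d_i1 = 1/f₁ − 1/d_o1 = 1/(10.0) − 1/(32.6) = 0.06933, so d_i1 = 14.42 cm.
The intermediate image is 14.42 cm to the right of lens 1, which lies 5.890 cm to the right of lens 2 — a virtual object — so d_o2 = −5.890 cm.
Lens 2: 1/d_i2 = 1/f₂ − 1/d_o2 = 1/(11.0) − 1/(-5.890) = 0.2607, so d_i2 = 3.84 cm.
The final image is real, 3.84 cm to the right of lens 2 (overall magnification ≈ -0.29).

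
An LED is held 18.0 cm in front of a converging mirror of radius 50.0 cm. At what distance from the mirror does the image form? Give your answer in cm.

64.3 cm

f = R/2 = 50.0/2 = 25.00 cm.
Mirror equation: 1/d_i = 1/f − 1/d_o = 1/(25.00) − 1/(18.0) = 0.04000 − 0.05556 = -0.01556, so d_i = -64.3 cm.
The image is virtual, upright and enlarged, behind the mirror.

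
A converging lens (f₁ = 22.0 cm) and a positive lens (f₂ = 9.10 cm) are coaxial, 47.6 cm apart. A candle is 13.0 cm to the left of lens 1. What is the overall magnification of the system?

Lens 1: 1/d_i1 = 1/(22.0) − 1/(13.0) = -0.03147, so d_i1 = -31.78 cm; m₁ = −d_i1/d_o1 = +2.445.
d_o2 = 47.6 − (-31.78) = 79.38 cm.
Lens 2: 1/d_i2 = 1/(9.10) − 1/(79.38) = 0.09729, so d_i2 = 10.28 cm; m₂ = −d_i2/d_o2 = -0.1295.
m = m₁·m₂ = (+2.445)(-0.1295) = -0.317.

m = -0.317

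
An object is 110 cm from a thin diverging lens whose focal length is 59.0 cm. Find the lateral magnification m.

For a diverging lens, f = -59.0 cm.
1/d_i = 1/f − 1/d_o = 1/(-59.00) − 1/(110) = -0.02604, so d_i = -38.40 cm.
m = −d_i/d_o = −(-38.40)/(110) = +0.349.
The image is virtual, upright and reduced, on the same side as the object.

m = +0.349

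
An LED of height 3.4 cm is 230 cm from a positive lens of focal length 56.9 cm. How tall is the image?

1.12 cm

1/d_i = 1/f − 1/d_o = 1/(56.90) − 1/(230) = 0.01323, so d_i = 75.60 cm.
m = −d_i/d_o = -0.3287.
|h_i| = |m|·h_o = 0.3287 × 3.4 = 1.12 cm. The image is real, inverted and reduced, on the far side of the lens.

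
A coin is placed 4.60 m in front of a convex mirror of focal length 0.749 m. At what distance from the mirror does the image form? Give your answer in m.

0.644 m

For a convex mirror, f = -0.749 m.
Mirror equation: 1/d_i = 1/f − 1/d_o = 1/(-0.7490) − 1/(4.60) = -1.335 − 0.2174 = -1.553, so d_i = -0.644 m.
The image is virtual, upright and reduced, behind the mirror.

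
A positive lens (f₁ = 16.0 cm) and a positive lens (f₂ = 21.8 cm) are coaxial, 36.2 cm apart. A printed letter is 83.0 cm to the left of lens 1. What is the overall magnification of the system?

Lens 1: 1/d_i1 = 1/(16.0) − 1/(83.0) = 0.05045, so d_i1 = 19.82 cm; m₁ = −d_i1/d_o1 = -0.2388.
d_o2 = 36.2 − (19.82) = 16.38 cm.
Lens 2: 1/d_i2 = 1/(21.8) − 1/(16.38) = -0.01518, so d_i2 = -65.88 cm; m₂ = −d_i2/d_o2 = +4.022.
m = m₁·m₂ = (-0.2388)(+4.022) = -0.960.

m = -0.960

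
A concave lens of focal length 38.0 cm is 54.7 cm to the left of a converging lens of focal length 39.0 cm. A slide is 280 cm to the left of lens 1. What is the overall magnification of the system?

f₁ = −38.0 cm (diverging).
Lens 1: 1/d_i1 = 1/(-38.0) − 1/(280) = -0.02989, so d_i1 = -33.46 cm; m₁ = −d_i1/d_o1 = +0.1195.
d_o2 = 54.7 − (-33.46) = 88.16 cm.
Lens 2: 1/d_i2 = 1/(39.0) − 1/(88.16) = 0.01430, so d_i2 = 69.94 cm; m₂ = −d_i2/d_o2 = -0.7933.
m = m₁·m₂ = (+0.1195)(-0.7933) = -0.0948.

m = -0.0948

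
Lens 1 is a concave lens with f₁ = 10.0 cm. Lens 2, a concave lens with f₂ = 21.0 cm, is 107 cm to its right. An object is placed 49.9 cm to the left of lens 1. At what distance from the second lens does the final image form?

Lens 1 is diverging, so f₁ = −10.0 cm.
Lens 1: 1/d_i1 = 1/f₁ − 1/d_o1 = 1/(-10.0) − 1/(49.9) = -0.1200, so d_i1 = -8.331 cm.
The intermediate image is 8.331 cm to the left of lens 1 (virtual), which is 107 − (-8.331) = 115.3 cm to the left of lens 2, so d_o2 = +115.3 cm.
Lens 2 is diverging, so f₂ = −21.0 cm.
Lens 2: 1/d_i2 = 1/f₂ − 1/d_o2 = 1/(-21.0) − 1/(115.3) = -0.05629, so d_i2 = -17.8 cm.
The final image is virtual, 17.8 cm to the left of lens 2 (overall magnification ≈ 0.026).

17.8 cm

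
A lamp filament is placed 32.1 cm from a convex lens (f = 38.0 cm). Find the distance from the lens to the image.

Lens equation: 1/v = 1/f − 1/u = 1/(38.00) − 1/(32.1) = 0.02632 − 0.03115 = -0.004837, so v = -207 cm.
The image is virtual, upright and enlarged, on the same side as the object.

207 cm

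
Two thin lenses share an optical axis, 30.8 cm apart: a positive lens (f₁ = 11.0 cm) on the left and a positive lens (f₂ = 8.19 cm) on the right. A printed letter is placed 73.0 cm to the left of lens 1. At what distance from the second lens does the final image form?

15.1 cm

Lens 1: 1/d_i1 = 1/f₁ − 1/d_o1 = 1/(11.0) − 1/(73.0) = 0.07721, so d_i1 = 12.95 cm.
The intermediate image is 12.95 cm to the right of lens 1, which is 30.8 − (12.95) = 17.85 cm to the left of lens 2, so d_o2 = +17.85 cm.
Lens 2: 1/d_i2 = 1/f₂ − 1/d_o2 = 1/(8.19) − 1/(17.85) = 0.06608, so d_i2 = 15.1 cm.
The final image is real, 15.1 cm to the right of lens 2 (overall magnification ≈ 0.15).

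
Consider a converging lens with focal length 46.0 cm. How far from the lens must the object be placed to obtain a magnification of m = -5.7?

54.1 cm

m = −d_i/d_o ⇒ d_i = −m·d_o.
1/f = 1/d_o + 1/d_i = 1/d_o − 1/(m·d_o) = (1 − 1/m)/d_o, so d_o = f(1 − 1/m) = (46.00)(1 − 1/(-5.7)) = 54.1 cm.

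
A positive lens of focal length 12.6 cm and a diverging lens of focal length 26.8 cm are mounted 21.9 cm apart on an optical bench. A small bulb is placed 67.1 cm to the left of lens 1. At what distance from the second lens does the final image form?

Lens 1: 1/d_i1 = 1/f₁ − 1/d_o1 = 1/(12.6) − 1/(67.1) = 0.06446, so d_i1 = 15.51 cm.
The intermediate image is 15.51 cm to the right of lens 1, which is 21.9 − (15.51) = 6.390 cm to the left of lens 2, so d_o2 = +6.390 cm.
Lens 2 is diverging, so f₂ = −26.8 cm.
Lens 2: 1/d_i2 = 1/f₂ − 1/d_o2 = 1/(-26.8) − 1/(6.390) = -0.1938, so d_i2 = -5.16 cm.
The final image is virtual, 5.16 cm to the left of lens 2 (overall magnification ≈ -0.19).

5.16 cm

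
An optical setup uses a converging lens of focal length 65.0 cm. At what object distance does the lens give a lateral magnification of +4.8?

51.5 cm

m = −d_i/d_o ⇒ d_i = −m·d_o.
1/f = 1/d_o + 1/d_i = 1/d_o − 1/(m·d_o) = (1 − 1/m)/d_o, so d_o = f(1 − 1/m) = (65.00)(1 − 1/(+4.8)) = 51.5 cm.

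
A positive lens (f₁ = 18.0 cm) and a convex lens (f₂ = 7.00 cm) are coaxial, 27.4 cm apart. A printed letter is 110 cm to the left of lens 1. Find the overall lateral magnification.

Lens 1: 1/d_i1 = 1/(18.0) − 1/(110) = 0.04646, so d_i1 = 21.52 cm; m₁ = −d_i1/d_o1 = -0.1956.
d_o2 = 27.4 − (21.52) = 5.880 cm.
Lens 2: 1/d_i2 = 1/(7.00) − 1/(5.880) = -0.02721, so d_i2 = -36.75 cm; m₂ = −d_i2/d_o2 = +6.250.
m = m₁·m₂ = (-0.1956)(+6.250) = -1.22.

m = -1.22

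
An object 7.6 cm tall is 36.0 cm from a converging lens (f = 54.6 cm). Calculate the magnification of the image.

1/d_i = 1/f − 1/d_o = 1/(54.60) − 1/(36.0) = -0.009463, so d_i = -105.7 cm.
m = −d_i/d_o = −(-105.7)/(36.0) = +2.94.
The image is virtual, upright and enlarged, on the same side as the object.

m = +2.94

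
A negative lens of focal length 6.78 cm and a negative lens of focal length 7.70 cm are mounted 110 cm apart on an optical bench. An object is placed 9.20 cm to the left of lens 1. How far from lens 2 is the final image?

Lens 1 is diverging, so f₁ = −6.78 cm.
Lens 1: 1/d_i1 = 1/f₁ − 1/d_o1 = 1/(-6.78) − 1/(9.20) = -0.2562, so d_i1 = -3.903 cm.
The intermediate image is 3.903 cm to the left of lens 1 (virtual), which is 110 − (-3.903) = 113.9 cm to the left of lens 2, so d_o2 = +113.9 cm.
Lens 2 is diverging, so f₂ = −7.70 cm.
Lens 2: 1/d_i2 = 1/f₂ − 1/d_o2 = 1/(-7.70) − 1/(113.9) = -0.1386, so d_i2 = -7.21 cm.
The final image is virtual, 7.21 cm to the left of lens 2 (overall magnification ≈ 0.027).

7.21 cm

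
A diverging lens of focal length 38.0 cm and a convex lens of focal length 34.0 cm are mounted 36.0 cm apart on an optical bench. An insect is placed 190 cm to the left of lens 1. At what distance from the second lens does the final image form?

Lens 1 is diverging, so f₁ = −38.0 cm.
Lens 1: 1/d_i1 = 1/f₁ − 1/d_o1 = 1/(-38.0) − 1/(190) = -0.03158, so d_i1 = -31.67 cm.
The intermediate image is 31.67 cm to the left of lens 1 (virtual), which is 36.0 − (-31.67) = 67.67 cm to the left of lens 2, so d_o2 = +67.67 cm.
Lens 2: 1/d_i2 = 1/f₂ − 1/d_o2 = 1/(34.0) − 1/(67.67) = 0.01463, so d_i2 = 68.3 cm.
The final image is real, 68.3 cm to the right of lens 2 (overall magnification ≈ -0.17).

68.3 cm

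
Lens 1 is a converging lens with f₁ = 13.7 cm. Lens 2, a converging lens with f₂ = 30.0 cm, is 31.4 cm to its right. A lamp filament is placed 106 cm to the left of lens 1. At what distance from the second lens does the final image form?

Lens 1: 1/d_i1 = 1/f₁ − 1/d_o1 = 1/(13.7) − 1/(106) = 0.06356, so d_i1 = 15.73 cm.
The intermediate image is 15.73 cm to the right of lens 1, which is 31.4 − (15.73) = 15.67 cm to the left of lens 2, so d_o2 = +15.67 cm.
Lens 2: 1/d_i2 = 1/f₂ − 1/d_o2 = 1/(30.0) − 1/(15.67) = -0.03048, so d_i2 = -32.8 cm.
The final image is virtual, 32.8 cm to the left of lens 2 (overall magnification ≈ -0.31).

32.8 cm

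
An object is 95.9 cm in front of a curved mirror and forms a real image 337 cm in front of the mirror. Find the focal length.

Real image ⇒ d_i = +337 cm.
1/f = 1/d_o + 1/d_i = 1/(95.9) + 1/(337) = 0.01339, so f = 74.7 cm.
Since f is positive, the curved mirror is concave.

f = 74.7 cm (concave)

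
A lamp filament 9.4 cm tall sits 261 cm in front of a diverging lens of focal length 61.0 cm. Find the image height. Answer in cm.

For a diverging lens, f = -61.0 cm.
1/d_i = 1/f − 1/d_o = 1/(-61.00) − 1/(261) = -0.02022, so d_i = -49.44 cm.
m = −d_i/d_o = +0.1894.
|h_i| = |m|·h_o = 0.1894 × 9.4 = 1.78 cm. The image is virtual, upright and reduced, on the same side as the object.

1.78 cm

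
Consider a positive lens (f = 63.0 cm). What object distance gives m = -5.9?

73.7 cm

m = −d_i/d_o ⇒ d_i = −m·d_o.
1/f = 1/d_o + 1/d_i = 1/d_o − 1/(m·d_o) = (1 − 1/m)/d_o, so d_o = f(1 − 1/m) = (63.00)(1 − 1/(-5.9)) = 73.7 cm.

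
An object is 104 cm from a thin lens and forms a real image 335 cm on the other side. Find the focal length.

Real image ⇒ d_i = +335 cm.
1/f = 1/d_o + 1/d_i = 1/(104) + 1/(335) = 0.01260, so f = 79.4 cm.
Since f is positive, the thin lens is converging.

f = 79.4 cm (converging)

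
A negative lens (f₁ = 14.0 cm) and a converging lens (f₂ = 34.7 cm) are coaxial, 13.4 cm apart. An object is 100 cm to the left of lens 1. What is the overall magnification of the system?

m = +0.472

f₁ = −14.0 cm (diverging).
Lens 1: 1/d_i1 = 1/(-14.0) − 1/(100) = -0.08143, so d_i1 = -12.28 cm; m₁ = −d_i1/d_o1 = +0.1228.
d_o2 = 13.4 − (-12.28) = 25.68 cm.
Lens 2: 1/d_i2 = 1/(34.7) − 1/(25.68) = -0.01012, so d_i2 = -98.79 cm; m₂ = −d_i2/d_o2 = +3.847.
m = m₁·m₂ = (+0.1228)(+3.847) = +0.472.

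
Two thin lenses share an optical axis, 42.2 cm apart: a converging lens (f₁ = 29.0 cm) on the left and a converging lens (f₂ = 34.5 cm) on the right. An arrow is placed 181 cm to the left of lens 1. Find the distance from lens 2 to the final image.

Lens 1: 1/d_i1 = 1/f₁ − 1/d_o1 = 1/(29.0) − 1/(181) = 0.02896, so d_i1 = 34.53 cm.
The intermediate image is 34.53 cm to the right of lens 1, which is 42.2 − (34.53) = 7.670 cm to the left of lens 2, so d_o2 = +7.670 cm.
Lens 2: 1/d_i2 = 1/f₂ − 1/d_o2 = 1/(34.5) − 1/(7.670) = -0.1014, so d_i2 = -9.86 cm.
The final image is virtual, 9.86 cm to the left of lens 2 (overall magnification ≈ -0.25).

9.86 cm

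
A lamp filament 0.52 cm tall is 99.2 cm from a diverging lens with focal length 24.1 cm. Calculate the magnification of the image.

For a diverging lens, f = -24.1 cm.
1/d_i = 1/f − 1/d_o = 1/(-24.10) − 1/(99.2) = -0.05157, so d_i = -19.39 cm.
m = −d_i/d_o = −(-19.39)/(99.2) = +0.195.
The image is virtual, upright and reduced, on the same side as the object.

m = +0.195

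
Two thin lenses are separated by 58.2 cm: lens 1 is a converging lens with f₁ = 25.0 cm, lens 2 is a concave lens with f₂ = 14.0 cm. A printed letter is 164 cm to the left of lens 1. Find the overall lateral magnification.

Lens 1: 1/d_i1 = 1/(25.0) − 1/(164) = 0.03390, so d_i1 = 29.50 cm; m₁ = −d_i1/d_o1 = -0.1799.
d_o2 = 58.2 − (29.50) = 28.70 cm.
f₂ = −14.0 cm (diverging).
Lens 2: 1/d_i2 = 1/(-14.0) − 1/(28.70) = -0.1063, so d_i2 = -9.410 cm; m₂ = −d_i2/d_o2 = +0.3279.
m = m₁·m₂ = (-0.1799)(+0.3279) = -0.0590.

m = -0.0590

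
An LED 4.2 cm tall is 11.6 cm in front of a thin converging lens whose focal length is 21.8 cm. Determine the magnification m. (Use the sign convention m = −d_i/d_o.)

1/d_i = 1/f − 1/d_o = 1/(21.80) − 1/(11.6) = -0.04034, so d_i = -24.79 cm.
m = −d_i/d_o = −(-24.79)/(11.6) = +2.14.
The image is virtual, upright and enlarged, on the same side as the object.

m = +2.14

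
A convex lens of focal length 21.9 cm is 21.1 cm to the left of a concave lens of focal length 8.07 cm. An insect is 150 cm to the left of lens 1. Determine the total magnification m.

Lens 1: 1/d_i1 = 1/(21.9) − 1/(150) = 0.03900, so d_i1 = 25.64 cm; m₁ = −d_i1/d_o1 = -0.1709.
d_o2 = 21.1 − (25.64) = -4.540 cm (virtual object).
f₂ = −8.07 cm (diverging).
Lens 2: 1/d_i2 = 1/(-8.07) − 1/(-4.540) = 0.09635, so d_i2 = 10.38 cm; m₂ = −d_i2/d_o2 = +2.286.
m = m₁·m₂ = (-0.1709)(+2.286) = -0.391.

m = -0.391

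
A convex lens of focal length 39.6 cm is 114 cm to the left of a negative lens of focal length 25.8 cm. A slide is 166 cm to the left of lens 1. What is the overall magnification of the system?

m = -0.0921

Lens 1: 1/d_i1 = 1/(39.6) − 1/(166) = 0.01923, so d_i1 = 52.01 cm; m₁ = −d_i1/d_o1 = -0.3133.
d_o2 = 114 − (52.01) = 61.99 cm.
f₂ = −25.8 cm (diverging).
Lens 2: 1/d_i2 = 1/(-25.8) − 1/(61.99) = -0.05489, so d_i2 = -18.22 cm; m₂ = −d_i2/d_o2 = +0.2939.
m = m₁·m₂ = (-0.3133)(+0.2939) = -0.0921.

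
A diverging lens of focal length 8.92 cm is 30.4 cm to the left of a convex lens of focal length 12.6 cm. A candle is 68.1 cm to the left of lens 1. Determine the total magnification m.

f₁ = −8.92 cm (diverging).
Lens 1: 1/d_i1 = 1/(-8.92) − 1/(68.1) = -0.1268, so d_i1 = -7.887 cm; m₁ = −d_i1/d_o1 = +0.1158.
d_o2 = 30.4 − (-7.887) = 38.29 cm.
Lens 2: 1/d_i2 = 1/(12.6) − 1/(38.29) = 0.05325, so d_i2 = 18.78 cm; m₂ = −d_i2/d_o2 = -0.4905.
m = m₁·m₂ = (+0.1158)(-0.4905) = -0.0568.

m = -0.0568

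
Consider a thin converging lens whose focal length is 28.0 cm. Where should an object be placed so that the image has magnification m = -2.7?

m = −d_i/d_o ⇒ d_i = −m·d_o.
1/f = 1/d_o + 1/d_i = 1/d_o − 1/(m·d_o) = (1 − 1/m)/d_o, so d_o = f(1 − 1/m) = (28.00)(1 − 1/(-2.7)) = 38.4 cm.

38.4 cm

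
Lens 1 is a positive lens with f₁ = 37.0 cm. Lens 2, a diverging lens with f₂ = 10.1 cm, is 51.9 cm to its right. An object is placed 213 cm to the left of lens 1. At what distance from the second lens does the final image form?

4.18 cm

Lens 1: 1/d_i1 = 1/f₁ − 1/d_o1 = 1/(37.0) − 1/(213) = 0.02233, so d_i1 = 44.78 cm.
The intermediate image is 44.78 cm to the right of lens 1, which is 51.9 − (44.78) = 7.120 cm to the left of lens 2, so d_o2 = +7.120 cm.
Lens 2 is diverging, so f₂ = −10.1 cm.
Lens 2: 1/d_i2 = 1/f₂ − 1/d_o2 = 1/(-10.1) − 1/(7.120) = -0.2395, so d_i2 = -4.18 cm.
The final image is virtual, 4.18 cm to the left of lens 2 (overall magnification ≈ -0.12).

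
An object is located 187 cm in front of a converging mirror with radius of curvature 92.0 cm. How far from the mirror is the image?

f = R/2 = 92.0/2 = 46.00 cm.
Mirror equation: 1/s_i = 1/f − 1/s_o = 1/(46.00) − 1/(187) = 0.02174 − 0.005348 = 0.01639, so s_i = 61.0 cm.
The image is real, inverted and reduced, in front of the mirror.

61.0 cm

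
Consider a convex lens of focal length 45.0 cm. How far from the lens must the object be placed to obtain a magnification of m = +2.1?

m = −d_i/d_o ⇒ d_i = −m·d_o.
1/f = 1/d_o + 1/d_i = 1/d_o − 1/(m·d_o) = (1 − 1/m)/d_o, so d_o = f(1 − 1/m) = (45.00)(1 − 1/(+2.1)) = 23.6 cm.

23.6 cm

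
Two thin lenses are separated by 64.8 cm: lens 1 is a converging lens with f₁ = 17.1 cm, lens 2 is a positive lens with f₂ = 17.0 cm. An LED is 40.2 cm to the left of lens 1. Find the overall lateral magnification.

m = +0.698

Lens 1: 1/d_i1 = 1/(17.1) − 1/(40.2) = 0.03360, so d_i1 = 29.76 cm; m₁ = −d_i1/d_o1 = -0.7403.
d_o2 = 64.8 − (29.76) = 35.04 cm.
Lens 2: 1/d_i2 = 1/(17.0) − 1/(35.04) = 0.03028, so d_i2 = 33.02 cm; m₂ = −d_i2/d_o2 = -0.9424.
m = m₁·m₂ = (-0.7403)(-0.9424) = +0.698.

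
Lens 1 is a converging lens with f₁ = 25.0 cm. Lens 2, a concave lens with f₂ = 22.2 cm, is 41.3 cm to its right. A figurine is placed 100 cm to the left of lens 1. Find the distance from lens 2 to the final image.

5.86 cm

Lens 1: 1/d_i1 = 1/f₁ − 1/d_o1 = 1/(25.0) − 1/(100) = 0.03000, so d_i1 = 33.33 cm.
The intermediate image is 33.33 cm to the right of lens 1, which is 41.3 − (33.33) = 7.970 cm to the left of lens 2, so d_o2 = +7.970 cm.
Lens 2 is diverging, so f₂ = −22.2 cm.
Lens 2: 1/d_i2 = 1/f₂ − 1/d_o2 = 1/(-22.2) − 1/(7.970) = -0.1705, so d_i2 = -5.86 cm.
The final image is virtual, 5.86 cm to the left of lens 2 (overall magnification ≈ -0.25).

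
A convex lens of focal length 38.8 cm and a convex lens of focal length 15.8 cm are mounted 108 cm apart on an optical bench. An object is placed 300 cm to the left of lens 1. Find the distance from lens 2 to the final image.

Lens 1: 1/d_i1 = 1/f₁ − 1/d_o1 = 1/(38.8) − 1/(300) = 0.02244, so d_i1 = 44.56 cm.
The intermediate image is 44.56 cm to the right of lens 1, which is 108 − (44.56) = 63.44 cm to the left of lens 2, so d_o2 = +63.44 cm.
Lens 2: 1/d_i2 = 1/f₂ − 1/d_o2 = 1/(15.8) − 1/(63.44) = 0.04753, so d_i2 = 21.0 cm.
The final image is real, 21.0 cm to the right of lens 2 (overall magnification ≈ 0.049).

21.0 cm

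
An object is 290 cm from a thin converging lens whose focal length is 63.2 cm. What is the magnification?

1/d_i = 1/f − 1/d_o = 1/(63.20) − 1/(290) = 0.01237, so d_i = 80.81 cm.
m = −d_i/d_o = −(80.81)/(290) = -0.279.
The image is real, inverted and reduced, on the far side of the lens.

m = -0.279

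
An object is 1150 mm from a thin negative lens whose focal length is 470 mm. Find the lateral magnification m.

m = +0.290

For a negative lens, f = -470 mm.
1/d_i = 1/f − 1/d_o = 1/(-470.0) − 1/(1150) = -0.002997, so d_i = -333.6 mm.
m = −d_i/d_o = −(-333.6)/(1150) = +0.290.
The image is virtual, upright and reduced, on the same side as the object.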